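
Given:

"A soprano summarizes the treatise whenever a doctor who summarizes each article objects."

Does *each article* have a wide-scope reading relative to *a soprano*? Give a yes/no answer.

No

Structurally, *each article* is inside the relative clause *who summarizes each article*, which is itself inside the adjunct *whenever a doctor who summarizes each article objects*.
Even if one barrier were somehow void, the other would still block QR.
There is no licit LF on which *each article* c-commands *a soprano*.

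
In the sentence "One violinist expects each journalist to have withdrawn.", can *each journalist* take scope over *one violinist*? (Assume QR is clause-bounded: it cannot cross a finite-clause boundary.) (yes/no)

Yes

This is an ECM construction: *each journalist* is the infinitival subject, Case-marked by the matrix verb, and the infinitive is transparent for QR.
With no island boundary between them, the object can take inverse scope over the subject via ordinary QR within the clause.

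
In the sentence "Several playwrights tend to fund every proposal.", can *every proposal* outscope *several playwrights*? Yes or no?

*every proposal* is the object of the infinitival complement of a raising predicate; raising infinitives are transparent for QR, so the two DPs are in effect clausemates.
Clause-internal QR can adjoin the lower DP above the subject, yielding the inverse reading.

Yes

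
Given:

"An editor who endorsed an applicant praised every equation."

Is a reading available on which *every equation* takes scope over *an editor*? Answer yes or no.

*every equation* is a matrix argument; only *an editor* is modified by the relative clause *who endorsed an applicant*, so the RC island is irrelevant to the target quantifier.
With no island boundary between them, the object can take inverse scope over the subject via ordinary QR within the clause.

Yes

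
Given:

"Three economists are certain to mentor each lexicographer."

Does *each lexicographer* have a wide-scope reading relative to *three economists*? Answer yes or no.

Yes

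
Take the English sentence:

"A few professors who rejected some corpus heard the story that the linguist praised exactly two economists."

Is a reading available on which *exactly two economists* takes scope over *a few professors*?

No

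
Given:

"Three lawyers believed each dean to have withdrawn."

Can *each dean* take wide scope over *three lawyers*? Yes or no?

*each dean* is an ECM subject; ECM complements are not islands, and the embedded quantifier may take matrix scope.
Since no island is crossed, the inverse ordering is licensed alongside surface scope.

Yes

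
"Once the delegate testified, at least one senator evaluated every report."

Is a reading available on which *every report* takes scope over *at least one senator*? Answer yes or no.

Yes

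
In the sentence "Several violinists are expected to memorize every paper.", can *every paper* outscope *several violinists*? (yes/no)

Yes

The matrix predicate is a raising verb, whose infinitival complement is not a scope island — *every paper* can QR into the matrix clause.
No island intervenes, so both surface and inverse scope are derivable.
So *every paper* > *several violinists* is among the available readings.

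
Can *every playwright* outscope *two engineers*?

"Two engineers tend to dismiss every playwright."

Yes

Infinitival complements of raising predicates do not block QR; *every playwright* and *two engineers* are effectively clausemates.
QR within a single clause is free, so the lower quantifier may take scope over the higher one.
The sentence is scopally ambiguous between *two engineers* > *every playwright* and *every playwright* > *two engineers*.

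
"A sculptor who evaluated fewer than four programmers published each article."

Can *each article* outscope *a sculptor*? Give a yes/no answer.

*each article* sits in the matrix clause, not in the relative clause on *a sculptor*.
Ordinary QR to a clause-peripheral position gives the wide-scope LF for the lower DP.
So *each article* > *a sculptor* is among the available readings.

Yes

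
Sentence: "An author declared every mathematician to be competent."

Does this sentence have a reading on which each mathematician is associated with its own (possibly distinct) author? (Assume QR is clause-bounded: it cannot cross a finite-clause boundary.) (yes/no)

Yes

This is the *every mathematician* > *an author* reading.
*every mathematician* is the subject of an ECM infinitive — the infinitival complement of an ECM verb is not a scope island, so *every mathematician* can raise into the matrix clause.
With no island boundary between them, the object can take inverse scope over the subject via ordinary QR within the clause.
Both orderings are possible: *an author* > *every mathematician* and *every mathematician* > *an author*.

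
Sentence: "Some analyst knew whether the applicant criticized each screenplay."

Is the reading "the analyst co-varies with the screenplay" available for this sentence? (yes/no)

That reading corresponds to *each screenplay* > *some analyst*.
*each screenplay* occurs within the embedded question *whether the applicant criticized each screenplay*.
An indirect question is a wh-island; the filled [Spec,CP] blocks QR across the CP edge.
There is no licit LF on which *each screenplay* c-commands *some analyst*.
(Only the surface reading survives: one fixed analyst with respect to all the relevant screenplays.)

No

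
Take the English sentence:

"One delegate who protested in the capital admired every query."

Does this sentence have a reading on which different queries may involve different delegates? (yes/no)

Yes

That reading corresponds to *every query* > *one delegate*.
*every query* is a matrix argument; only *one delegate* is modified by the relative clause *who protested in the capital*, so the RC island is irrelevant to the target quantifier.
Ordinary QR to a clause-peripheral position gives the wide-scope LF for the lower DP.
So *every query* > *one delegate* is among the available readings.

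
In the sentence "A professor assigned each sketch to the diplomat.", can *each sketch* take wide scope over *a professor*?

Yes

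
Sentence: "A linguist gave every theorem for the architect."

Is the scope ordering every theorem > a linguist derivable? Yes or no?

Yes

*every theorem* and *a linguist* are in the same minimal clause.
QR within a single clause is free, so the lower quantifier may take scope over the higher one.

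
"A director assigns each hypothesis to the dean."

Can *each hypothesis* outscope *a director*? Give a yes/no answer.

*each hypothesis* and *a director* are in the same minimal clause.
Since no island is crossed, the inverse ordering is licensed alongside surface scope.

Yes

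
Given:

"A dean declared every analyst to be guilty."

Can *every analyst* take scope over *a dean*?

This is an ECM construction: *every analyst* is the infinitival subject, Case-marked by the matrix verb, and the infinitive is transparent for QR.
Nothing blocks QR of the lower DP to a position above the higher one, so inverse scope is available.
So *every analyst* > *a dean* is among the available readings.

Yes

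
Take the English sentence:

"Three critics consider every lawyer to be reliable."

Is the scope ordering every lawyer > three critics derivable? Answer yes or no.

The ECM infinitive is scope-transparent — *every lawyer* is free to raise above *three critics*.
Ordinary QR to a clause-peripheral position gives the wide-scope LF for the lower DP.

Yes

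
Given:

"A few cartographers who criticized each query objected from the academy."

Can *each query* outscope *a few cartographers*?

*each query* sits inside the relative clause *who criticized each query*.
A relative clause is a scope island — quantifier raising cannot cross its boundary.
The inverse ordering *each query* > *a few cartographers* is therefore underivable.

No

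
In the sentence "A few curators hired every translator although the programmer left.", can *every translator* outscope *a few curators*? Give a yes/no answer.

Yes

*every translator* is a matrix argument; the adjunct is an island but the target quantifier is outside it.
QR within a single clause is free, so the lower quantifier may take scope over the higher one.
So *every translator* > *a few curators* is among the available readings.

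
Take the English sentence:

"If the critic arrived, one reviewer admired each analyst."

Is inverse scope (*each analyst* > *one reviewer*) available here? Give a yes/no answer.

*each analyst* is a matrix argument; the adjunct is an island but the target quantifier is outside it.
Nothing blocks QR of the lower DP to a position above the higher one, so inverse scope is available.
So *each analyst* > *one reviewer* is among the available readings.

Yes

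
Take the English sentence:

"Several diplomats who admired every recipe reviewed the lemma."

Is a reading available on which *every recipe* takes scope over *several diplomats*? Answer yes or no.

No

Structurally, *every recipe* is inside the relative clause *who admired every recipe*.
Relative clauses block scope extraction: QR cannot target a position outside the modified NP.
The inverse ordering *every recipe* > *several diplomats* is therefore underivable.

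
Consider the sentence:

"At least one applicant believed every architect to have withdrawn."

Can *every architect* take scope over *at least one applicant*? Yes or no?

Yes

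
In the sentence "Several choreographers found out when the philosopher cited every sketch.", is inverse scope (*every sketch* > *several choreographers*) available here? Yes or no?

No

Structurally, *every sketch* is inside the embedded question *when the philosopher cited every sketch*.
Embedded questions are wh-islands: a quantifier inside an indirect question cannot QR into the matrix clause.
The inverse ordering *every sketch* > *several choreographers* is therefore underivable.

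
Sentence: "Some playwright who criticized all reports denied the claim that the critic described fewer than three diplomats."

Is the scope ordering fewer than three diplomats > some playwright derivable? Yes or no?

The target quantifier *fewer than three diplomats* is part of the complex NP *the claim that the critic described fewer than three diplomats*.
Noun-complement clauses are scope islands (the Complex NP Constraint): a quantifier inside one cannot scope into the matrix.
The inverse ordering *fewer than three diplomats* > *some playwright* is therefore underivable.

No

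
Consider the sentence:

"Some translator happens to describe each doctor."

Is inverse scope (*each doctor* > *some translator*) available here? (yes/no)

Infinitival complements of raising predicates do not block QR; *each doctor* and *some translator* are effectively clausemates.
QR within a single clause is free, so the lower quantifier may take scope over the higher one.
The sentence is scopally ambiguous between *some translator* > *each doctor* and *each doctor* > *some translator*.

Yes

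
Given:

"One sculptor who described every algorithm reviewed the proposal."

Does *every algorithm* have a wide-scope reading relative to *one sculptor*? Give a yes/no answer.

No

*every algorithm* is embedded in the relative clause *who described every algorithm*.
QR out of a relative clause is ruled out by the relative-clause island constraint.
*every algorithm* is confined to the island and cannot take scope over *one sculptor*.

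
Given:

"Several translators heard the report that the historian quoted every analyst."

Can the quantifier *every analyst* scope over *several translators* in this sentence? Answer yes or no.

*every analyst* is embedded in the complex NP *the report that the historian quoted every analyst*.
Noun-complement clauses are scope islands (the Complex NP Constraint): a quantifier inside one cannot scope into the matrix.
So *every analyst* cannot raise high enough to outscope *several translators*; only the surface ordering *several translators* > *every analyst* is available.

No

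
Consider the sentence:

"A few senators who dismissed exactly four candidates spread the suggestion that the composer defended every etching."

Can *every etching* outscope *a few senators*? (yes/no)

No

Structurally, *every etching* is inside the complex NP *the suggestion that the composer defended every etching*.
Since the clause is the complement of a nominal head, the CNPC blocks scope extraction.
So *every etching* cannot raise high enough to outscope *a few senators*; only the surface ordering *a few senators* > *every etching* is available.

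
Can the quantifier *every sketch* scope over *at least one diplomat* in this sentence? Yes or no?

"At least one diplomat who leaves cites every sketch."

*every sketch* is a matrix argument; only *at least one diplomat* is modified by the relative clause *who leaves*, so the RC island is irrelevant to the target quantifier.
Ordinary QR to a clause-peripheral position gives the wide-scope LF for the lower DP.
Both orderings are possible: *at least one diplomat* > *every sketch* and *every sketch* > *at least one diplomat*.

Yes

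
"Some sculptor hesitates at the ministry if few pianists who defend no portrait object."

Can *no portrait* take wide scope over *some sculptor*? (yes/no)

The DP *no portrait* is contained in the relative clause *who defend no portrait*, which is itself inside the adjunct *if few pianists who defend no portrait object*.
Both the relative clause and the enclosing adjunct are scope islands; QR cannot cross either.
The inverse ordering *no portrait* > *some sculptor* is therefore underivable.

No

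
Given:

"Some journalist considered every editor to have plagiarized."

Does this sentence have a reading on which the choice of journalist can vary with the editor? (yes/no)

This is the *every editor* > *some journalist* reading.
This is an ECM construction: *every editor* is the infinitival subject, Case-marked by the matrix verb, and the infinitive is transparent for QR.
No island intervenes, so both surface and inverse scope are derivable.
So *every editor* > *some journalist* is among the available readings.

Yes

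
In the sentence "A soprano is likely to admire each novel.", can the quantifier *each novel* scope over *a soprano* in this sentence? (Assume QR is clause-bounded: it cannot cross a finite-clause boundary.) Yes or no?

Raising constructions are monoclausal for scope purposes; *each novel* is not separated from *a soprano* by any island.
With no island boundary between them, the object can take inverse scope over the subject via ordinary QR within the clause.
Both orderings are possible: *a soprano* > *each novel* and *each novel* > *a soprano*.

Yes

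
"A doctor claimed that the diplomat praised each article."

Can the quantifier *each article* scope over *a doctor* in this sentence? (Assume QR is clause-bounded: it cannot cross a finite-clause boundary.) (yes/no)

No

Structurally, *each article* is inside the finite complement clause *that the diplomat praised each article*.
Given the clause-boundedness assumption, QR cannot cross the finite CP into the matrix.
*each article* is confined to the island and cannot take scope over *a doctor*.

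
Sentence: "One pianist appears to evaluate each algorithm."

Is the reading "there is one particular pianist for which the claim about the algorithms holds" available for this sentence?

Yes

The paraphrase describes the scope ordering *one pianist* > *each algorithm*.
Nothing needs to raise for *one pianist* > *each algorithm*, so no island constraint is at stake.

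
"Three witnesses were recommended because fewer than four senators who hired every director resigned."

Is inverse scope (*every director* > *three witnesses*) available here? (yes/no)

No

*every director* is embedded in the relative clause *who hired every director*, which is itself inside the adjunct *because fewer than four senators who hired every director resigned*.
Nested islands: the RC island is itself inside an adjunct island, so wide scope is doubly excluded.
So *every director* cannot raise to a position above *three witnesses*.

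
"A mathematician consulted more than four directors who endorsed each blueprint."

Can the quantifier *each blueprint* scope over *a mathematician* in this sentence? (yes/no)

*each blueprint* sits inside the relative clause *who endorsed each blueprint* modifying *more than four directors*.
Relative clauses block scope extraction: QR cannot target a position outside the modified NP.
So *each blueprint* cannot raise to a position above *a mathematician*.

No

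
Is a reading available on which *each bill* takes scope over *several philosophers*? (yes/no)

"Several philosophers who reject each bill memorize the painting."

*each bill* is embedded in the relative clause *who reject each bill*.
A relative clause is a scope island — quantifier raising cannot cross its boundary.
*each bill* is confined to the island and cannot take scope over *several philosophers*.

No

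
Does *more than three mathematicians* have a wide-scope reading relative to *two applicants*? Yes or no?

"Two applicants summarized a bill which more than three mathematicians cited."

No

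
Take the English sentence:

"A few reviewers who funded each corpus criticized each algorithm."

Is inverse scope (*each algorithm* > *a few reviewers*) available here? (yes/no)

Yes

The relative clause *who funded each corpus* modifies *a few reviewers*, but *each algorithm* is not inside that relative clause — it is an argument of the matrix verb.
Ordinary QR to a clause-peripheral position gives the wide-scope LF for the lower DP.
Both orderings are possible: *a few reviewers* > *each algorithm* and *each algorithm* > *a few reviewers*.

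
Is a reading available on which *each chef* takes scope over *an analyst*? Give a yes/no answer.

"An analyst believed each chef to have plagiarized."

This is an ECM construction: *each chef* is the infinitival subject, Case-marked by the matrix verb, and the infinitive is transparent for QR.
Nothing blocks QR of the lower DP to a position above the higher one, so inverse scope is available.
So *each chef* > *an analyst* is among the available readings.

Yes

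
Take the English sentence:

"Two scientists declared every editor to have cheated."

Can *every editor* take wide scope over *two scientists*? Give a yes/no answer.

Yes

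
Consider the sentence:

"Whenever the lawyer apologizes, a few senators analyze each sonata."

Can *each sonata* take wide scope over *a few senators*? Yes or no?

Yes

The adjunct island is irrelevant here — *each sonata* and *a few senators* are both in the matrix clause.
No island intervenes, so both surface and inverse scope are derivable.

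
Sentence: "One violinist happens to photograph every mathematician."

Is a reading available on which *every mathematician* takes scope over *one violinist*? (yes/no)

Yes

The matrix predicate is a raising verb, whose infinitival complement is not a scope island — *every mathematician* can QR into the matrix clause.
Clause-internal QR can adjoin the lower DP above the subject, yielding the inverse reading.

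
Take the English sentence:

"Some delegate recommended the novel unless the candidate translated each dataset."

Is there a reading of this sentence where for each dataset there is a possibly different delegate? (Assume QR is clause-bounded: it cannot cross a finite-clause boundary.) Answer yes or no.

This is the *each dataset* > *some delegate* reading.
*each dataset* sits inside the adjunct clause *unless the candidate translated each dataset*.
Adverbial clauses are not L-marked, so they are barriers for QR — the quantifier cannot escape the adjunct.
The inverse ordering *each dataset* > *some delegate* is therefore underivable.

No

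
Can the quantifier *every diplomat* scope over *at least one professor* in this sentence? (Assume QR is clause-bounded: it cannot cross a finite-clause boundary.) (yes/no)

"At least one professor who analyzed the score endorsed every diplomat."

Yes

*every diplomat* sits in the matrix clause, not in the relative clause on *at least one professor*.
QR within a single clause is free, so the lower quantifier may take scope over the higher one.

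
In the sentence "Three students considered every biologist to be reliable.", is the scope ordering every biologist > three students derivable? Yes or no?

This is an ECM construction: *every biologist* is the infinitival subject, Case-marked by the matrix verb, and the infinitive is transparent for QR.
No island intervenes, so both surface and inverse scope are derivable.
Both orderings are possible: *three students* > *every biologist* and *every biologist* > *three students*.

Yes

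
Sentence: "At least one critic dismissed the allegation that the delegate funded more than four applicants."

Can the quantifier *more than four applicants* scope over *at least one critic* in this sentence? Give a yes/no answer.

*more than four applicants* sits inside the complex NP *the allegation that the delegate funded more than four applicants*.
The complex NP is opaque for QR — the quantifier is frozen inside the noun's complement.
So the wide-scope reading for *more than four applicants* is blocked.

No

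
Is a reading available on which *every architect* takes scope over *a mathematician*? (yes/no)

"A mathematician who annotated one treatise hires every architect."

Although the sentence contains a relative clause (*who annotated one treatise*), *every architect* is outside it, in the matrix VP.
Clause-internal QR can adjoin the lower DP above the subject, yielding the inverse reading.
The sentence is scopally ambiguous between *a mathematician* > *every architect* and *every architect* > *a mathematician*.

Yes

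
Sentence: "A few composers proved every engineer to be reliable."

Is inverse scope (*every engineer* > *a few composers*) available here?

Yes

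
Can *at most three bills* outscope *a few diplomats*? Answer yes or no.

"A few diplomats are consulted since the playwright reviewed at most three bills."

No

The target quantifier *at most three bills* is part of the adjunct clause *since the playwright reviewed at most three bills*.
Adjunct clauses are scope islands: a quantifier inside an adjunct cannot raise into the matrix clause.
*at most three bills* is confined to the island and cannot take scope over *a few diplomats*.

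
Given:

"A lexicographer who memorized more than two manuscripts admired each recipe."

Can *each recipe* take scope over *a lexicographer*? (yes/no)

*each recipe* is a matrix argument; only *a lexicographer* is modified by the relative clause *who memorized more than two manuscripts*, so the RC island is irrelevant to the target quantifier.
Since no island is crossed, the inverse ordering is licensed alongside surface scope.

Yes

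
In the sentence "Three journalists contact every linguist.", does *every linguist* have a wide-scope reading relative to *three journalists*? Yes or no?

Yes

*three journalists* and *every linguist* are co-arguments of the matrix verb, with nothing but a clause-internal boundary between them.
Clause-internal QR can adjoin the lower DP above the subject, yielding the inverse reading.
Both orderings are possible: *three journalists* > *every linguist* and *every linguist* > *three journalists*.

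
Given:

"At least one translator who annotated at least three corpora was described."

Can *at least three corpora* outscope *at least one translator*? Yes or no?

Structurally, *at least three corpora* is inside the relative clause *who annotated at least three corpora*.
Relative clauses block scope extraction: QR cannot target a position outside the modified NP.
There is no licit LF on which *at least three corpora* c-commands *at least one translator*.

No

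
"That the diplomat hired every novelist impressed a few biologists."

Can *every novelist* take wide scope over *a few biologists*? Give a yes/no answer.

No

*every novelist* sits inside the sentential subject *that the diplomat hired every novelist*.
The Sentential Subject Constraint rules out raising the quantifier out of the that-clause subject.
There is no licit LF on which *every novelist* c-commands *a few biologists*.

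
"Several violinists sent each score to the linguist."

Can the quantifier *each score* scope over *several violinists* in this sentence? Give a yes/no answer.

Yes

*each score* and *several violinists* are in the same minimal clause.
No island intervenes, so both surface and inverse scope are derivable.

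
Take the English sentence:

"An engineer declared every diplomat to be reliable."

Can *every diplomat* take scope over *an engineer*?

Yes

The ECM infinitive is scope-transparent — *every diplomat* is free to raise above *an engineer*.
Ordinary QR to a clause-peripheral position gives the wide-scope LF for the lower DP.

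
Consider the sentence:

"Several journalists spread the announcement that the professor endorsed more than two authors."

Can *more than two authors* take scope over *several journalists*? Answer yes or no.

*more than two authors* occurs within the complex NP *the announcement that the professor endorsed more than two authors*.
Noun-complement clauses are scope islands (the Complex NP Constraint): a quantifier inside one cannot scope into the matrix.
*more than two authors* > *several journalists* would require crossing that boundary, which is illicit.

No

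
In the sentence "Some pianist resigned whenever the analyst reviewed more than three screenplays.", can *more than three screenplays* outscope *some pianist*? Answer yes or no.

No

*more than three screenplays* sits inside the adjunct clause *whenever the analyst reviewed more than three screenplays*.
Adjuncts are opaque for quantifier raising; a quantifier in an adjunct stays inside it.
The inverse ordering *more than three screenplays* > *some pianist* is therefore underivable.
(Only the surface reading survives: one fixed pianist with respect to all the relevant screenplays.)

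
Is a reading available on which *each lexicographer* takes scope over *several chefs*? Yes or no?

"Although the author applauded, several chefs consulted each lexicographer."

Yes

*each lexicographer* is a matrix argument; the adjunct is an island but the target quantifier is outside it.
QR within a single clause is free, so the lower quantifier may take scope over the higher one.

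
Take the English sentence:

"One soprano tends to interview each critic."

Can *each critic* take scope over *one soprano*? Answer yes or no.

*each critic* is inside a raising infinitive, which is transparent to QR (no CP barrier), so it behaves as a matrix argument.
Clause-internal QR can adjoin the lower DP above the subject, yielding the inverse reading.
Both orderings are possible: *one soprano* > *each critic* and *each critic* > *one soprano*.

Yes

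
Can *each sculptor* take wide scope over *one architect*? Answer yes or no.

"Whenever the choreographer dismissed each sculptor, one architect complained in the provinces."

*each sculptor* occurs within the adjunct clause *whenever the choreographer dismissed each sculptor*.
Adjunct clauses are scope islands: a quantifier inside an adjunct cannot raise into the matrix clause.
*each sculptor* is confined to the island and cannot take scope over *one architect*.

No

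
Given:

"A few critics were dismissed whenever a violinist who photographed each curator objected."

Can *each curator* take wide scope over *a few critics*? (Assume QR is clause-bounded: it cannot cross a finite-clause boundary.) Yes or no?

The DP *each curator* is contained in the relative clause *who photographed each curator*, which is itself inside the adjunct *whenever a violinist who photographed each curator objected*.
The quantifier would have to escape first the RC and then the adjunct — two independent island violations.
The inverse ordering *each curator* > *a few critics* is therefore underivable.

No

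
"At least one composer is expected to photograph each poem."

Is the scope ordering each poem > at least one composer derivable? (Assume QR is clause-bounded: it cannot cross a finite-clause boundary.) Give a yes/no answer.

Raising constructions are monoclausal for scope purposes; *each poem* is not separated from *at least one composer* by any island.
Nothing blocks QR of the lower DP to a position above the higher one, so inverse scope is available.
The sentence is scopally ambiguous between *at least one composer* > *each poem* and *each poem* > *at least one composer*.

Yes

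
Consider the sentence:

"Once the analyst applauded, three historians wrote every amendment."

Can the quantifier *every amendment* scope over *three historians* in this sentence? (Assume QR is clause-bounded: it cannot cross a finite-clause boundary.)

Yes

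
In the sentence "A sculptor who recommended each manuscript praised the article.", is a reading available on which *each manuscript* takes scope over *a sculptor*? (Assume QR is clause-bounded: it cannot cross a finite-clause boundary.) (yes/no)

No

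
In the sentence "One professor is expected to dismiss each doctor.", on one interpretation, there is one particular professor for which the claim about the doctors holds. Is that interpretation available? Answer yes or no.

The paraphrase describes the scope ordering *one professor* > *each doctor*.
Nothing needs to raise for *one professor* > *each doctor*, so no island constraint is at stake.

Yes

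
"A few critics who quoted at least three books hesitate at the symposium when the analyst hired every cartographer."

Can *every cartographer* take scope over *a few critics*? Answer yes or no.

The target quantifier *every cartographer* is part of the adjunct clause *when the analyst hired every cartographer*.
Since the clause is an adjunct (not a complement), the Adjunct Condition blocks QR across its edge.
So the wide-scope reading for *every cartographer* is blocked.

No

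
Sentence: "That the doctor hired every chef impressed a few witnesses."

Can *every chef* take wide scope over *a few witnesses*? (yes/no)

Structurally, *every chef* is inside the sentential subject *that the doctor hired every chef*.
Clausal subjects are scope islands; QR from inside the subject into the matrix is barred.
The ordering *every chef* > *a few witnesses* is therefore underivable.

No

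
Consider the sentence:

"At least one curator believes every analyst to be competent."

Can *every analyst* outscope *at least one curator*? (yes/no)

Yes

This is an ECM construction: *every analyst* is the infinitival subject, Case-marked by the matrix verb, and the infinitive is transparent for QR.
Since no island is crossed, the inverse ordering is licensed alongside surface scope.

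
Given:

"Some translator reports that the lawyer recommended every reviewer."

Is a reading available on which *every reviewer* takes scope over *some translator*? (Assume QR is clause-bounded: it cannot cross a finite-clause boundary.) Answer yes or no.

No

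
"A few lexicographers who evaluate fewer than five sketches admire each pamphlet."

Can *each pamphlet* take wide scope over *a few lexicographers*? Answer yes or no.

The RC *who evaluate fewer than five sketches* is an island, but *each pamphlet* is not inside it — it is the matrix object, a clausemate of *a few lexicographers*.
With no island boundary between them, the object can take inverse scope over the subject via ordinary QR within the clause.
Both orderings are possible: *a few lexicographers* > *each pamphlet* and *each pamphlet* > *a few lexicographers*.

Yes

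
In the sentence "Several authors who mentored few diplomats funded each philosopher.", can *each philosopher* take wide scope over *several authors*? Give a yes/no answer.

The relative clause *who mentored few diplomats* modifies *several authors*, but *each philosopher* is not inside that relative clause — it is an argument of the matrix verb.
Ordinary QR to a clause-peripheral position gives the wide-scope LF for the lower DP.
The sentence is scopally ambiguous between *several authors* > *each philosopher* and *each philosopher* > *several authors*.

Yes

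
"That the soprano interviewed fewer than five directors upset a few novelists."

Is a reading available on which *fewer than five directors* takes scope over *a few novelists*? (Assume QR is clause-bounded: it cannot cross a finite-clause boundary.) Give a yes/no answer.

*fewer than five directors* is embedded in the sentential subject *that the soprano interviewed fewer than five directors*.
The Sentential Subject Constraint rules out raising the quantifier out of the that-clause subject.
So *fewer than five directors* cannot raise to a position above *a few novelists*.

No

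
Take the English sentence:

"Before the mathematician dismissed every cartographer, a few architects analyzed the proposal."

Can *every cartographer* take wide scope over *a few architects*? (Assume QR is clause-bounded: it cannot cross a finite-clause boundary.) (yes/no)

No

*every cartographer* is embedded in the adjunct clause *before the mathematician dismissed every cartographer*.
Adjunct clauses are scope islands: a quantifier inside an adjunct cannot raise into the matrix clause.
*every cartographer* > *a few architects* would require crossing that boundary, which is illicit.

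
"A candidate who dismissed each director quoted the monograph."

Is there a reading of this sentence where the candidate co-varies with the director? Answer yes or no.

This is the *each director* > *a candidate* reading.
*each director* sits inside the relative clause *who dismissed each director*.
Relative clauses are scope islands: a quantifier cannot QR out of a relative clause to take scope in the matrix clause.
So *each director* cannot raise high enough to outscope *a candidate*; only the surface ordering *a candidate* > *each director* is available.

No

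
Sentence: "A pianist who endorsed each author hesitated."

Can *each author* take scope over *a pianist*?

The target quantifier *each author* is part of the relative clause *who endorsed each author*.
Relative clauses are scope islands: a quantifier cannot QR out of a relative clause to take scope in the matrix clause.
There is no licit LF on which *each author* c-commands *a pianist*.

No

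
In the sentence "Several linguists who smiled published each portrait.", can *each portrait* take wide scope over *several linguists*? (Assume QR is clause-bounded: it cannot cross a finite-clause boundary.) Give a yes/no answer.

Although the sentence contains a relative clause (*who smiled*), *each portrait* is outside it, in the matrix VP.
No island intervenes, so both surface and inverse scope are derivable.
The sentence is scopally ambiguous between *several linguists* > *each portrait* and *each portrait* > *several linguists*.

Yes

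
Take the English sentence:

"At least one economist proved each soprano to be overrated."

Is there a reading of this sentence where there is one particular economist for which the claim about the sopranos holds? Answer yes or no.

Yes

The paraphrase describes the scope ordering *at least one economist* > *each soprano*.
Nothing needs to raise for *at least one economist* > *each soprano*, so no island constraint is at stake.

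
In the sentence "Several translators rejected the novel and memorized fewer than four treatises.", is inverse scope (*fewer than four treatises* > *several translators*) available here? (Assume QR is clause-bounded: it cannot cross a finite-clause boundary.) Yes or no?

*fewer than four treatises* occurs within one conjunct of the coordinate structure (*memorized fewer than four treatises*).
QR out of a conjunct would have to apply non-ATB, which the CSC forbids.
The inverse ordering *fewer than four treatises* > *several translators* is therefore underivable.

No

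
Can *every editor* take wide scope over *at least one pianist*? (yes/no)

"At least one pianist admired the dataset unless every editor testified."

No

*every editor* occurs within the adjunct clause *unless every editor testified*.
The adjunct-island constraint bars QR out of an adverbial clause.
So *every editor* cannot raise high enough to outscope *at least one pianist*; only the surface ordering *at least one pianist* > *every editor* is available.
(Only the surface reading survives: one fixed pianist with respect to all the relevant editors.)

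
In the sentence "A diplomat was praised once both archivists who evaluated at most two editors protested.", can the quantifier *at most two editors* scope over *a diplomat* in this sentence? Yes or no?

Structurally, *at most two editors* is inside the relative clause *who evaluated at most two editors*, which is itself inside the adjunct *once both archivists who evaluated at most two editors protested*.
Even if one barrier were somehow void, the other would still block QR.
There is no licit LF on which *at most two editors* c-commands *a diplomat*.
(Only the surface reading survives: one fixed diplomat with respect to all the relevant editors.)

No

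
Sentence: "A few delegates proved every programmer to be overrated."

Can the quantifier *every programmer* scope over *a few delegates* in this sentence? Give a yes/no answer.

Yes

*every programmer* is the subject of an ECM infinitive — the infinitival complement of an ECM verb is not a scope island, so *every programmer* can raise into the matrix clause.
Since no island is crossed, the inverse ordering is licensed alongside surface scope.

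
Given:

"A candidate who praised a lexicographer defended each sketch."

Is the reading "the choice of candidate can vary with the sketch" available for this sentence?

Yes

That reading corresponds to *each sketch* > *a candidate*.
The relative clause *who praised a lexicographer* modifies *a candidate*, but *each sketch* is not inside that relative clause — it is an argument of the matrix verb.
Since no island is crossed, the inverse ordering is licensed alongside surface scope.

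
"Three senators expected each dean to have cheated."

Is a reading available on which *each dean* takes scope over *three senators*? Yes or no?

Yes

*each dean* is the subject of an ECM infinitive — the infinitival complement of an ECM verb is not a scope island, so *each dean* can raise into the matrix clause.
Nothing blocks QR of the lower DP to a position above the higher one, so inverse scope is available.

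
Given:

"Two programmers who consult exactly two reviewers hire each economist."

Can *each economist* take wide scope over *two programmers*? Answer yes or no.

Yes

The RC *who consult exactly two reviewers* is an island, but *each economist* is not inside it — it is the matrix object, a clausemate of *two programmers*.
No island intervenes, so both surface and inverse scope are derivable.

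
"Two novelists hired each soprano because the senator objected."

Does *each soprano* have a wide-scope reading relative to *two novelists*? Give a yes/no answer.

*each soprano* is a matrix argument; the adjunct is an island but the target quantifier is outside it.
QR within a single clause is free, so the lower quantifier may take scope over the higher one.
Both orderings are possible: *two novelists* > *each soprano* and *each soprano* > *two novelists*.

Yes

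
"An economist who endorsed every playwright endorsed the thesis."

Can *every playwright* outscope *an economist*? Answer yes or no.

No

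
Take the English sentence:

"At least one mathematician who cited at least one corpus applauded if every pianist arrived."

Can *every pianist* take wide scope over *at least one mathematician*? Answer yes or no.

*every pianist* sits inside the adjunct clause *if every pianist arrived*.
Adjuncts are opaque for quantifier raising; a quantifier in an adjunct stays inside it.
So *every pianist* cannot raise high enough to outscope *at least one mathematician*; only the surface ordering *at least one mathematician* > *every pianist* is available.
(Only the surface reading survives: one fixed mathematician with respect to all the relevant pianists.)

No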